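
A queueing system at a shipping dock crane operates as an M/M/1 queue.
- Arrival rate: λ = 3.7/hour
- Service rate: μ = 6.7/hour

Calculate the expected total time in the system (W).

First, compute utilization: ρ = λ/μ = 3.7/6.7 = 0.5522
For M/M/1: W = 1/(μ-λ)
W = 1/(6.7-3.7) = 1/3.00
W = 0.3333 hours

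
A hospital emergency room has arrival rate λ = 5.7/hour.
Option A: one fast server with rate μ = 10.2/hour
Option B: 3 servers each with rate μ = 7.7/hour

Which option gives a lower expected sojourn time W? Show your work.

Option A: single server μ = 10.2 (M/M/1)
  ρ_A = 5.7/10.2 = 0.5588
  W_A = 1/(μ-λ) = 1/(10.2-5.7) = 1/4.50 = 0.2222

Option B: 3 servers μ = 7.7 (M/M/3)
  ρ_B = λ/(cμ) = 5.7/(3×7.7) = 0.2468
  Offered load a = λ/μ = cρ = 5.7/7.7 = 0.7403
  P₀ = [ Σₙ₌₀^2 aⁿ/n! + a^3/(3!(1-ρ)) ]⁻¹
  Σ = a^0/0! + a^1/1! + a^2/2! = 1.0000 + 0.7403 + 0.2740 = 2.0143
  a^3/(3!(1-ρ)) = 0.40565/(6 × 0.75325) = 0.08976
  P₀ = 1/(2.0143 + 0.08976) = 0.4753
  Lq = P₀·a^3·ρ / (3!(1-ρ)²) = 0.47528 × 0.40565 × 0.24675 / (6 × 0.56738) = 0.01397
  Wq_B = Lq/λ = 0.0139747/5.7 = 0.0024517
  W_B = Wq_B + 1/μ = 0.0024517 + 0.12987 = 0.1323

Since W_B = 0.1323 < W_A = 0.2222, Option B (multiple servers) has the shorter time in system.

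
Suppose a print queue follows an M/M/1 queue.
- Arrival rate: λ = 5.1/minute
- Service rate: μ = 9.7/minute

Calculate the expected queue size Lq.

ρ = λ/μ = 5.1/9.7 = 0.5258
For M/M/1: Lq = λ²/(μ(μ-λ))
Lq = 26.01/(9.7 × 4.60)
Lq = 0.5829 jobs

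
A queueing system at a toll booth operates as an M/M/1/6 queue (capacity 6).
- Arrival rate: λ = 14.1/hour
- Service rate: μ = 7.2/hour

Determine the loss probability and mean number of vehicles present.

ρ = λ/μ = 14.1/7.2 = 1.95833
P₀ = (1-ρ)/(1-ρ^(K+1)) = (1-1.95833)/(1-1.95833^7) = -0.9583/-109.4590 = 0.008755
P_K = P₀×ρ^K = 0.008755 × 1.95833^6 = 0.008755 × 56.4047 = 0.4938
Blocking probability P_6 = 0.4938 (49.38%)
L = ρ[1 - (K+1)ρ^K + Kρ^(K+1)] / [(1-ρ)(1-ρ^(K+1))]
L = 1.95833 × (1 - 7×56.4047 + 6×110.4590) / ((1 - 1.95833) × (1 - 110.4590)) = 5.0205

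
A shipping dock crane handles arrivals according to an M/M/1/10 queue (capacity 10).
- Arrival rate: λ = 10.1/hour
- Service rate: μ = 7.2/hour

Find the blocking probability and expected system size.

ρ = λ/μ = 10.1/7.2 = 1.40278
P₀ = (1-ρ)/(1-ρ^(K+1)) = (1-1.40278)/(1-1.40278^11) = -0.4028/-40.3890 = 0.009973
P_K = P₀×ρ^K = 0.0099725 × 1.40278^10 = 0.0099725 × 29.5050 = 0.2942
Blocking probability P_10 = 0.2942 (29.42%)
L = ρ[1 - (K+1)ρ^K + Kρ^(K+1)] / [(1-ρ)(1-ρ^(K+1))]
L = 1.40278 × (1 - 11×29.5050 + 10×41.3890) / ((1 - 1.40278) × (1 - 41.3890)) = 7.7896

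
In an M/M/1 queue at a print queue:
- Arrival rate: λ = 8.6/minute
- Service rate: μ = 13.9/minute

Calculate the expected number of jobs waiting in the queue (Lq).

ρ = λ/μ = 8.6/13.9 = 0.6187
For M/M/1: Lq = λ²/(μ(μ-λ))
Lq = 73.96/(13.9 × 5.30)
Lq = 1.0039 jobs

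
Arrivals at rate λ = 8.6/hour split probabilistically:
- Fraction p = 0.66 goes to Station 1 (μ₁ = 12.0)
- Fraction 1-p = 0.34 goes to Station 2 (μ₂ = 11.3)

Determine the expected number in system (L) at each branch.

Effective rates: λ₁ = 8.6×0.66 = 5.676, λ₂ = 8.6×0.34 = 2.924
Station 1: ρ₁ = 5.676/12.0 = 0.4730, L₁ = ρ₁/(1-ρ₁) = 0.4730/(1-0.4730) = 0.8975
Station 2: ρ₂ = 2.924/11.3 = 0.25876, L₂ = ρ₂/(1-ρ₂) = 0.25876/(1-0.25876) = 0.3491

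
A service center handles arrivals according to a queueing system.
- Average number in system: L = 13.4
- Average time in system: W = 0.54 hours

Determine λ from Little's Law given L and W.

Little's Law: L = λW, so λ = L/W
λ = 13.4/0.54 = 24.8148 customers/hour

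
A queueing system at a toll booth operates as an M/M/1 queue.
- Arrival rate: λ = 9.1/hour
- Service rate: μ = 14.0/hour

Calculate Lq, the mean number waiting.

ρ = λ/μ = 9.1/14.0 = 0.6500
For M/M/1: Lq = λ²/(μ(μ-λ))
Lq = 82.81/(14.0 × 4.90)
Lq = 1.2071 vehicles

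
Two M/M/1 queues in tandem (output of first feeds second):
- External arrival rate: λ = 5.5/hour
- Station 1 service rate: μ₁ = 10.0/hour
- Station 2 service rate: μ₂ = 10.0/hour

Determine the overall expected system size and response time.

By Jackson's theorem, each station behaves as independent M/M/1.
Station 1: ρ₁ = 5.5/10.0 = 0.5500, L₁ = ρ₁/(1-ρ₁) = λ/(μ₁-λ) = 5.5/4.50 = 1.2222
Station 2: ρ₂ = 5.5/10.0 = 0.5500, L₂ = ρ₂/(1-ρ₂) = λ/(μ₂-λ) = 5.5/4.50 = 1.2222
Total: L = L₁ + L₂ = 1.2222 + 1.2222 = 2.4444
W = L/λ = 2.4444/5.5 = 0.4444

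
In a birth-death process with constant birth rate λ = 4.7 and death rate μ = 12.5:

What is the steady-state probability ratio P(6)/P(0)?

For constant rates: P(n)/P(0) = (λ/μ)^n
P(6)/P(0) = (4.7/12.5)^6 = 0.3760^6 = 0.002826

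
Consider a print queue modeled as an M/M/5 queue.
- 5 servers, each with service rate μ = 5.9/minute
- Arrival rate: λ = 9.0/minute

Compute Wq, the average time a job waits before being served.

Traffic intensity: ρ = λ/(cμ) = 9.0/(5×5.9) = 0.3051
Since ρ = 0.3051 < 1, system is stable.
Offered load a = λ/μ = cρ = 9.0/5.9 = 1.5254
P₀ = [ Σₙ₌₀^4 aⁿ/n! + a^5/(5!(1-ρ)) ]⁻¹
Σ = a^0/0! + a^1/1! + a^2/2! + a^3/3! + a^4/4! = 1.0000 + 1.5254 + 1.1635 + 0.5916 + 0.2256 = 4.5061
a^5/(5!(1-ρ)) = 8.2595/(120 × 0.6949) = 0.09905
P₀ = 1/(4.5061 + 0.09905) = 0.2171
Lq = P₀·a^5·ρ / (5!(1-ρ)²) = 0.21715 × 8.2595 × 0.30508 / (120 × 0.48291) = 0.009442
Wq = Lq/λ = 0.009442/9.0 = 0.001049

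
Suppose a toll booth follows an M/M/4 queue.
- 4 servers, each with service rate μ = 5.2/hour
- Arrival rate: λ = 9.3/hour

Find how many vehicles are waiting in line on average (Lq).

Traffic intensity: ρ = λ/(cμ) = 9.3/(4×5.2) = 0.4471
Since ρ = 0.4471 < 1, system is stable.
Offered load a = λ/μ = cρ = 9.3/5.2 = 1.7885
P₀ = [ Σₙ₌₀^3 aⁿ/n! + a^4/(4!(1-ρ)) ]⁻¹
Σ = a^0/0! + a^1/1! + a^2/2! + a^3/3! = 1.0000 + 1.7885 + 1.5993 + 0.9534 = 5.3412
a^4/(4!(1-ρ)) = 10.2310/(24 × 0.5529) = 0.7710
P₀ = 1/(5.3412 + 0.7710) = 0.1636
Lq = P₀·a^4·ρ / (4!(1-ρ)²) = 0.1636 × 10.2310 × 0.4471 / (24 × 0.3057) = 0.1020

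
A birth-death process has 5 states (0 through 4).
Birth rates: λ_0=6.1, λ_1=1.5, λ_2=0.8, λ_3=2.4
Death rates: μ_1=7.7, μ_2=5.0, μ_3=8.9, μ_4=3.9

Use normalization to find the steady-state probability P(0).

Ratios P(n)/P(0) = (λ₀···λₙ₋₁)/(μ₁···μₙ):
P(1)/P(0) = (6.1)/(7.7) = 0.7922
P(2)/P(0) = (6.1×1.5)/(7.7×5.0) = 0.2377
P(3)/P(0) = (6.1×1.5×0.8)/(7.7×5.0×8.9) = 0.02136
P(4)/P(0) = (6.1×1.5×0.8×2.4)/(7.7×5.0×8.9×3.9) = 0.01315

Normalization: ∑ P(n) = 1
P(0) × (1.0000 + 0.7922 + 0.2377 + 0.02136 + 0.01315) = 1
P(0) × 2.0644 = 1
P(0) = 1/2.0644 = 0.4844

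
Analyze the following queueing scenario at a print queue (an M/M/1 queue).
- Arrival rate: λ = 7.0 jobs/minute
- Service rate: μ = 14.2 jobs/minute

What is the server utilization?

Server utilization: ρ = λ/μ
ρ = 7.0/14.2 = 0.4930
The server is busy 49.30% of the time.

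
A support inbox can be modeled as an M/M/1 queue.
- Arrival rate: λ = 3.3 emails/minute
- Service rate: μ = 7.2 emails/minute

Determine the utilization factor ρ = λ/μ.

Server utilization: ρ = λ/μ
ρ = 3.3/7.2 = 0.4583
The server is busy 45.83% of the time.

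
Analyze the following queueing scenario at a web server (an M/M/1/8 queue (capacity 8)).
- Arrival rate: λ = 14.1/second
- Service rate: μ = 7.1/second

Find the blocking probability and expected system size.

ρ = λ/μ = 14.1/7.1 = 1.9859
P₀ = (1-ρ)/(1-ρ^(K+1)) = (1-1.9859)/(1-1.9859^9) = -0.9859/-479.4148 = 0.002056
P_K = P₀×ρ^K = 0.0020565 × 1.9859^8 = 0.0020565 × 241.9129 = 0.4975
Blocking probability P_8 = 0.4975 (49.75%)
L = ρ[1 - (K+1)ρ^K + Kρ^(K+1)] / [(1-ρ)(1-ρ^(K+1))]
L = 1.9859 × (1 - 9×241.9129 + 8×480.4148) / ((1 - 1.9859) × (1 - 480.4148)) = 7.0045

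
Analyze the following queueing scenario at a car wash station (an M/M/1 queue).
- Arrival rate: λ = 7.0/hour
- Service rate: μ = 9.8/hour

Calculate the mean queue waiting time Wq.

First, compute utilization: ρ = λ/μ = 7.0/9.8 = 0.7143
For M/M/1: Wq = λ/(μ(μ-λ))
Wq = 7.0/(9.8 × (9.8-7.0))
Wq = 7.0/(9.8 × 2.80)
Wq = 0.2551 hours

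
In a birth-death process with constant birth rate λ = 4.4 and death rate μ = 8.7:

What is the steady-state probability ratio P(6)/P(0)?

For constant rates: P(n)/P(0) = (λ/μ)^n
P(6)/P(0) = (4.4/8.7)^6 = 0.50575^6 = 0.01673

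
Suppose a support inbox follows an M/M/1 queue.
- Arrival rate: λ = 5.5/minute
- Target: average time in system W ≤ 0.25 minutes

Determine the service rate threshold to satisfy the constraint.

For M/M/1: W = 1/(μ-λ)
Need W ≤ 0.25, so 1/(μ-λ) ≤ 0.25
μ - λ ≥ 1/0.25 = 4.0000
μ ≥ 5.5 + 4.0000 = 9.5000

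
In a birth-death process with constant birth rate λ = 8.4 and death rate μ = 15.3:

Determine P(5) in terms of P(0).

For constant rates: P(n)/P(0) = (λ/μ)^n
P(5)/P(0) = (8.4/15.3)^5 = 0.54902^5 = 0.04988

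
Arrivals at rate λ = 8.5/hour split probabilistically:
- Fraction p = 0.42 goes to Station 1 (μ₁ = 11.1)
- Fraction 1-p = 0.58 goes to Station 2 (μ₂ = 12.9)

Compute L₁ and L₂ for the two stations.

Effective rates: λ₁ = 8.5×0.42 = 3.57, λ₂ = 8.5×0.58 = 4.93
Station 1: ρ₁ = 3.57/11.1 = 0.3216, L₁ = ρ₁/(1-ρ₁) = 0.3216/(1-0.3216) = 0.4741
Station 2: ρ₂ = 4.93/12.9 = 0.3822, L₂ = ρ₂/(1-ρ₂) = 0.3822/(1-0.3822) = 0.6186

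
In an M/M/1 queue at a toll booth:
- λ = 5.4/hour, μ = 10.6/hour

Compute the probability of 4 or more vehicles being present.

ρ = λ/μ = 5.4/10.6 = 0.50943
P(N ≥ n) = ρⁿ
P(N ≥ 4) = 0.50943^4
P(N ≥ 4) = 0.06735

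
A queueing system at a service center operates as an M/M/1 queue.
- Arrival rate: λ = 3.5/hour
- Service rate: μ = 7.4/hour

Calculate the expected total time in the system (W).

First, compute utilization: ρ = λ/μ = 3.5/7.4 = 0.4730
For M/M/1: W = 1/(μ-λ)
W = 1/(7.4-3.5) = 1/3.90
W = 0.2564 hours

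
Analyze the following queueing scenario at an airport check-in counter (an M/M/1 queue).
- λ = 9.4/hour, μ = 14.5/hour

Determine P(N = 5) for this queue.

ρ = λ/μ = 9.4/14.5 = 0.64828
P(n) = (1-ρ)ρⁿ
P(5) = (1-0.64828) × 0.64828^5
P(5) = 0.3517 × 0.1145
P(5) = 0.04027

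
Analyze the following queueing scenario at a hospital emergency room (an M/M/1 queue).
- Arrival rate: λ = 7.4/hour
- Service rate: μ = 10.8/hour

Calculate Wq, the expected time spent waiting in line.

First, compute utilization: ρ = λ/μ = 7.4/10.8 = 0.6852
For M/M/1: Wq = λ/(μ(μ-λ))
Wq = 7.4/(10.8 × (10.8-7.4))
Wq = 7.4/(10.8 × 3.40)
Wq = 0.2015 hours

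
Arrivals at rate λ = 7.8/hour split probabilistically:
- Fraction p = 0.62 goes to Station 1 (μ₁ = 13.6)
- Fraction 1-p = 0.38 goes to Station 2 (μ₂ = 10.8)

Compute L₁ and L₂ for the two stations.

Effective rates: λ₁ = 7.8×0.62 = 4.836, λ₂ = 7.8×0.38 = 2.964
Station 1: ρ₁ = 4.836/13.6 = 0.3556, L₁ = ρ₁/(1-ρ₁) = 0.3556/(1-0.3556) = 0.5518
Station 2: ρ₂ = 2.964/10.8 = 0.274444, L₂ = ρ₂/(1-ρ₂) = 0.274444/(1-0.274444) = 0.3783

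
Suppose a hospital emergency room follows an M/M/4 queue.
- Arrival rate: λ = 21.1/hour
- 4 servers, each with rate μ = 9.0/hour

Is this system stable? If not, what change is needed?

Stability requires ρ = λ/(cμ) < 1
ρ = 21.1/(4 × 9.0) = 21.1/36.00 = 0.5861
Since 0.5861 < 1, the system is STABLE.
The servers are busy 58.61% of the time.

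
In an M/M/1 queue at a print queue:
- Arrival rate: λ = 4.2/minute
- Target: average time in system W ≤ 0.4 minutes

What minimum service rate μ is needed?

For M/M/1: W = 1/(μ-λ)
Need W ≤ 0.4, so 1/(μ-λ) ≤ 0.4
μ - λ ≥ 1/0.4 = 2.5000
μ ≥ 4.2 + 2.5000 = 6.7000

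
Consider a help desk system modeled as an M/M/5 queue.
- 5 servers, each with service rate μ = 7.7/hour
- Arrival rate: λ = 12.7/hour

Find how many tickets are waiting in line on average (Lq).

Traffic intensity: ρ = λ/(cμ) = 12.7/(5×7.7) = 0.3299
Since ρ = 0.3299 < 1, system is stable.
Offered load a = λ/μ = cρ = 12.7/7.7 = 1.6494
P₀ = [ Σₙ₌₀^4 aⁿ/n! + a^5/(5!(1-ρ)) ]⁻¹
Σ = a^0/0! + a^1/1! + a^2/2! + a^3/3! + a^4/4! = 1.0000 + 1.6494 + 1.3602 + 0.7478 + 0.3083 = 5.0657
a^5/(5!(1-ρ)) = 12.2058/(120 × 0.6701) = 0.1518
P₀ = 1/(5.0657 + 0.1518) = 0.1917
Lq = P₀·a^5·ρ / (5!(1-ρ)²) = 0.1917 × 12.2058 × 0.3299 / (120 × 0.4491) = 0.01432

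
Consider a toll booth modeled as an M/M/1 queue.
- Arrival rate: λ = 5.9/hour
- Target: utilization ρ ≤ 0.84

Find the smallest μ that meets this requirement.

ρ = λ/μ, so μ = λ/ρ
μ ≥ 5.9/0.84 = 7.0238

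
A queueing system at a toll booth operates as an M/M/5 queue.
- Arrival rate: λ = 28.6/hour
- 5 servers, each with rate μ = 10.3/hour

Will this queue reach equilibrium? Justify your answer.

Stability requires ρ = λ/(cμ) < 1
ρ = 28.6/(5 × 10.3) = 28.6/51.50 = 0.5553
Since 0.5553 < 1, the system is STABLE.
The servers are busy 55.53% of the time.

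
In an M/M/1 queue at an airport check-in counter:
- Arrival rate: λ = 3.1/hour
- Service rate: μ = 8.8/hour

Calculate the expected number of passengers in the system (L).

ρ = λ/μ = 3.1/8.8 = 0.3523
For M/M/1: L = λ/(μ-λ)
L = 3.1/(8.8-3.1) = 3.1/5.70
L = 0.5439 passengers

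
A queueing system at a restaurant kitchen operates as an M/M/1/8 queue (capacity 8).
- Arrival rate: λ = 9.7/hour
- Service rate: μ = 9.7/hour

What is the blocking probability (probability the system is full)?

ρ = λ/μ = 9.7/9.7 = 1 exactly.
With ρ = 1 the usual (1-ρ)/(1-ρ^(K+1)) form is 0/0; instead every state 0..K is equally likely.
P₀ = 1/(K+1) = 1/9 = 0.1111
P_K = P₀×ρ^K = P₀ = 0.1111
Blocking probability = 11.11%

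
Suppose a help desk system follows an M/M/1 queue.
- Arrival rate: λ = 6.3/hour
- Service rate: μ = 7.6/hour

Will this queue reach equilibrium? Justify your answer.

Stability requires ρ = λ/(cμ) < 1
ρ = 6.3/(1 × 7.6) = 6.3/7.60 = 0.8289
Since 0.8289 < 1, the system is STABLE.
The server is busy 82.89% of the time.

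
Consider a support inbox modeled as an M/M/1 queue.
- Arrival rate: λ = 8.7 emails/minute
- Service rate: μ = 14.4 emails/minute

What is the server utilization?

Server utilization: ρ = λ/μ
ρ = 8.7/14.4 = 0.6042
The server is busy 60.42% of the time.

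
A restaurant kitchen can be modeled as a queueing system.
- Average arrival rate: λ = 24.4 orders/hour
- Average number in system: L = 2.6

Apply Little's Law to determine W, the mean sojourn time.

Little's Law: L = λW, so W = L/λ
W = 2.6/24.4 = 0.1066 hours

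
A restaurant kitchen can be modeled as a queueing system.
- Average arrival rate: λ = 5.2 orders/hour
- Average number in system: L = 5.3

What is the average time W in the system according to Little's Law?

Little's Law: L = λW, so W = L/λ
W = 5.3/5.2 = 1.0192 hours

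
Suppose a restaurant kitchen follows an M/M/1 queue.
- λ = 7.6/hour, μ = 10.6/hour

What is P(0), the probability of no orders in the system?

ρ = λ/μ = 7.6/10.6 = 0.7170
P(0) = 1 - ρ = 1 - 0.7170 = 0.2830
The server is idle 28.30% of the time.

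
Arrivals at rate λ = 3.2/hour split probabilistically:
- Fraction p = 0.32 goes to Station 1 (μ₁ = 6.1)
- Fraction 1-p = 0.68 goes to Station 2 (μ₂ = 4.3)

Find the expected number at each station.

Effective rates: λ₁ = 3.2×0.32 = 1.024, λ₂ = 3.2×0.68 = 2.176
Station 1: ρ₁ = 1.024/6.1 = 0.16787, L₁ = ρ₁/(1-ρ₁) = 0.16787/(1-0.16787) = 0.2017
Station 2: ρ₂ = 2.176/4.3 = 0.50605, L₂ = ρ₂/(1-ρ₂) = 0.50605/(1-0.50605) = 1.0245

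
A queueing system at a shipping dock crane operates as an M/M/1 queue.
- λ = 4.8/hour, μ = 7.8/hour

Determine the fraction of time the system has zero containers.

ρ = λ/μ = 4.8/7.8 = 0.6154
P(0) = 1 - ρ = 1 - 0.6154 = 0.3846
The server is idle 38.46% of the time.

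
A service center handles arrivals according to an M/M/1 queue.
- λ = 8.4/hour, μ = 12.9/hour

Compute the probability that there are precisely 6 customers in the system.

ρ = λ/μ = 8.4/12.9 = 0.65116
P(n) = (1-ρ)ρⁿ
P(6) = (1-0.65116) × 0.65116^6
P(6) = 0.3488 × 0.07623
P(6) = 0.02659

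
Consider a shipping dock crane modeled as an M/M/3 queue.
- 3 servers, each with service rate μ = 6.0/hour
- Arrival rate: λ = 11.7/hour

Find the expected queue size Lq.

Traffic intensity: ρ = λ/(cμ) = 11.7/(3×6.0) = 0.6500
Since ρ = 0.6500 < 1, system is stable.
Offered load a = λ/μ = cρ = 11.7/6.0 = 1.9500
P₀ = [ Σₙ₌₀^2 aⁿ/n! + a^3/(3!(1-ρ)) ]⁻¹
Σ = a^0/0! + a^1/1! + a^2/2! = 1.00000 + 1.95000 + 1.90125 = 4.8513
a^3/(3!(1-ρ)) = 7.4149/(6 × 0.3500) = 3.5309
P₀ = 1/(4.8513 + 3.5309) = 0.1193
Lq = P₀·a^3·ρ / (3!(1-ρ)²) = 0.1193 × 7.4149 × 0.6500 / (6 × 0.1225) = 0.7823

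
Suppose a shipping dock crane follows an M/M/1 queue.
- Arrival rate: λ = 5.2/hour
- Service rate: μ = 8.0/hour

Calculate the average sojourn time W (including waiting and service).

First, compute utilization: ρ = λ/μ = 5.2/8.0 = 0.6500
For M/M/1: W = 1/(μ-λ)
W = 1/(8.0-5.2) = 1/2.80
W = 0.3571 hours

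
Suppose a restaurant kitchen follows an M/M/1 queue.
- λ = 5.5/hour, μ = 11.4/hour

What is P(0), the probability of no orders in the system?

ρ = λ/μ = 5.5/11.4 = 0.4825
P(0) = 1 - ρ = 1 - 0.4825 = 0.5175
The server is idle 51.75% of the time.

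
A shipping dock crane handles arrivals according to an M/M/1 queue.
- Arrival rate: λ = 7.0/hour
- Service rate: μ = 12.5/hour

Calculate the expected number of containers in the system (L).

ρ = λ/μ = 7.0/12.5 = 0.5600
For M/M/1: L = λ/(μ-λ)
L = 7.0/(12.5-7.0) = 7.0/5.50
L = 1.2727 containers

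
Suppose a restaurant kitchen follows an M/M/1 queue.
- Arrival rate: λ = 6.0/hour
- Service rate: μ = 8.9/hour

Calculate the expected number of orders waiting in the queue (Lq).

ρ = λ/μ = 6.0/8.9 = 0.6742
For M/M/1: Lq = λ²/(μ(μ-λ))
Lq = 36.00/(8.9 × 2.90)
Lq = 1.3948 orders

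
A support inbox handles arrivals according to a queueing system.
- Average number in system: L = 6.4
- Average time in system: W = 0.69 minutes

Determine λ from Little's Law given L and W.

Little's Law: L = λW, so λ = L/W
λ = 6.4/0.69 = 9.2754 emails/minute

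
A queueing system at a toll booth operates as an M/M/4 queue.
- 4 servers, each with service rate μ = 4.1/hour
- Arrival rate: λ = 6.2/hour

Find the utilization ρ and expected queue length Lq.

Traffic intensity: ρ = λ/(cμ) = 6.2/(4×4.1) = 0.3780
Since ρ = 0.3780 < 1, system is stable.
Offered load a = λ/μ = cρ = 6.2/4.1 = 1.5122
P₀ = [ Σₙ₌₀^3 aⁿ/n! + a^4/(4!(1-ρ)) ]⁻¹
Σ = a^0/0! + a^1/1! + a^2/2! + a^3/3! = 1.0000 + 1.5122 + 1.1434 + 0.5763 = 4.2319
a^4/(4!(1-ρ)) = 5.2292/(24 × 0.6220) = 0.3503
P₀ = 1/(4.2319 + 0.3503) = 0.2182
Lq = P₀·a^4·ρ / (4!(1-ρ)²) = 0.21824 × 5.2292 × 0.37805 / (24 × 0.38682) = 0.04647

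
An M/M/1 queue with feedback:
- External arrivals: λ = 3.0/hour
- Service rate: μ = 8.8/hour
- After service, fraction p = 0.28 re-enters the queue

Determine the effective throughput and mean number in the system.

Effective arrival rate: λ_eff = λ/(1-p) = 3.0/(1-0.28) = 3.0/0.72 = 4.1667
ρ = λ_eff/μ = 4.1667/8.8 = 0.4735
L = ρ/(1-ρ) = 0.4735/(1-0.4735) = 0.8993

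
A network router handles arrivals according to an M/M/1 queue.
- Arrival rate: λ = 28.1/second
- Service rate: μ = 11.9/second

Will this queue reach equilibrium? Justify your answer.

Stability requires ρ = λ/(cμ) < 1
ρ = 28.1/(1 × 11.9) = 28.1/11.90 = 2.3613
Since 2.3613 ≥ 1, the system is UNSTABLE.
Queue grows without bound. Need μ > λ = 28.1.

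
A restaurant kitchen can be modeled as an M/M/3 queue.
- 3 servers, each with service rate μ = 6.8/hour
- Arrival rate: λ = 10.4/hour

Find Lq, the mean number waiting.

Traffic intensity: ρ = λ/(cμ) = 10.4/(3×6.8) = 0.5098
Since ρ = 0.5098 < 1, system is stable.
Offered load a = λ/μ = cρ = 10.4/6.8 = 1.5294
P₀ = [ Σₙ₌₀^2 aⁿ/n! + a^3/(3!(1-ρ)) ]⁻¹
Σ = a^0/0! + a^1/1! + a^2/2! = 1.0000 + 1.5294 + 1.1696 = 3.6990
a^3/(3!(1-ρ)) = 3.5774/(6 × 0.4902) = 1.2163
P₀ = 1/(3.6990 + 1.2163) = 0.2034
Lq = P₀·a^3·ρ / (3!(1-ρ)²) = 0.20345 × 3.5774 × 0.50980 / (6 × 0.24029) = 0.2574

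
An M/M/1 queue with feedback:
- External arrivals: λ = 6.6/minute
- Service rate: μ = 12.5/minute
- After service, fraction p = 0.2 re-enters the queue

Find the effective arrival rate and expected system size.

Effective arrival rate: λ_eff = λ/(1-p) = 6.6/(1-0.2) = 6.6/0.80 = 8.2500
ρ = λ_eff/μ = 8.2500/12.5 = 0.6600
L = ρ/(1-ρ) = 0.6600/(1-0.6600) = 1.9412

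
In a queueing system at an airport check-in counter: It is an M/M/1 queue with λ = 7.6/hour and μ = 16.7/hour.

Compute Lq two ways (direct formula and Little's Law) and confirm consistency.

Method 1 (direct): Lq = λ²/(μ(μ-λ)) = 57.76/(16.7 × 9.10) = 0.3801

Method 2 (Little's Law):
W = 1/(μ-λ) = 1/9.10 = 0.10989
Wq = W - 1/μ = 0.10989 - 0.059880 = 0.05001
Lq = λWq = 7.6 × 0.05001 = 0.3801 ✔ (matches Method 1)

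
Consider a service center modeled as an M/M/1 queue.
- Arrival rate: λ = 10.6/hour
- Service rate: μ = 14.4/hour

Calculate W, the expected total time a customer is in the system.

First, compute utilization: ρ = λ/μ = 10.6/14.4 = 0.7361
For M/M/1: W = 1/(μ-λ)
W = 1/(14.4-10.6) = 1/3.80
W = 0.2632 hours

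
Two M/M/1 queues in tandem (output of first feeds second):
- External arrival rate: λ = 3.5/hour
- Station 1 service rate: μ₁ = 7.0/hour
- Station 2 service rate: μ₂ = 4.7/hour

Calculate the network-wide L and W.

By Jackson's theorem, each station behaves as independent M/M/1.
Station 1: ρ₁ = 3.5/7.0 = 0.5000, L₁ = ρ₁/(1-ρ₁) = λ/(μ₁-λ) = 3.5/3.50 = 1.00000
Station 2: ρ₂ = 3.5/4.7 = 0.7447, L₂ = ρ₂/(1-ρ₂) = λ/(μ₂-λ) = 3.5/1.20 = 2.91667
Total: L = L₁ + L₂ = 1.00000 + 2.91667 = 3.91667
W = L/λ = 3.91667/3.5 = 1.1190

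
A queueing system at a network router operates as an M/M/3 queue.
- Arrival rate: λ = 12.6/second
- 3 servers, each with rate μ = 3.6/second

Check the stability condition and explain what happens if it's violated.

Stability requires ρ = λ/(cμ) < 1
ρ = 12.6/(3 × 3.6) = 12.6/10.80 = 1.1667
Since 1.1667 ≥ 1, the system is UNSTABLE.
Need c > λ/μ = 12.6/3.6 = 3.50.
Minimum servers needed: c = 4.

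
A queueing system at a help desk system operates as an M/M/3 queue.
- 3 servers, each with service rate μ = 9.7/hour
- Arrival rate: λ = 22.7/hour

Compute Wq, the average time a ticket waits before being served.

Traffic intensity: ρ = λ/(cμ) = 22.7/(3×9.7) = 0.7801
Since ρ = 0.7801 < 1, system is stable.
Offered load a = λ/μ = cρ = 22.7/9.7 = 2.3402
P₀ = [ Σₙ₌₀^2 aⁿ/n! + a^3/(3!(1-ρ)) ]⁻¹
Σ = a^0/0! + a^1/1! + a^2/2! = 1.0000 + 2.3402 + 2.7383 = 6.0785
a^3/(3!(1-ρ)) = 12.81629/(6 × 0.2199313) = 9.7123
P₀ = 1/(6.0785 + 9.7123) = 0.06333
Lq = P₀·a^3·ρ / (3!(1-ρ)²) = 0.063328 × 12.8163 × 0.78007 / (6 × 0.048370) = 2.1815
Wq = Lq/λ = 2.1815/22.7 = 0.09610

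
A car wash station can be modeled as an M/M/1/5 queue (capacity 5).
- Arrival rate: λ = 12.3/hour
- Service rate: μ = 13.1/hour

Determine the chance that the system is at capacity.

ρ = λ/μ = 12.3/13.1 = 0.93893
P₀ = (1-ρ)/(1-ρ^(K+1)) = (1-0.93893)/(1-0.93893^6) = 0.06107/0.3148 = 0.1940
P_K = P₀×ρ^K = 0.1940 × 0.93893^5 = 0.1940 × 0.7297 = 0.1416
Blocking probability = 14.16%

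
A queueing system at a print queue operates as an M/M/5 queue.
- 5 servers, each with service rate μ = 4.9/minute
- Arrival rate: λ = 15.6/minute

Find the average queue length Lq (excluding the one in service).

Traffic intensity: ρ = λ/(cμ) = 15.6/(5×4.9) = 0.6367
Since ρ = 0.6367 < 1, system is stable.
Offered load a = λ/μ = cρ = 15.6/4.9 = 3.1837
P₀ = [ Σₙ₌₀^4 aⁿ/n! + a^5/(5!(1-ρ)) ]⁻¹
Σ = a^0/0! + a^1/1! + a^2/2! + a^3/3! + a^4/4! = 1.00000 + 3.18367 + 5.06789 + 5.37817 + 4.28058 = 18.9103
a^5/(5!(1-ρ)) = 327.0714/(120 × 0.363265) = 7.5030
P₀ = 1/(18.9103 + 7.5030) = 0.03786
Lq = P₀·a^5·ρ / (5!(1-ρ)²) = 0.037860 × 327.0714 × 0.63673 / (120 × 0.13196) = 0.4979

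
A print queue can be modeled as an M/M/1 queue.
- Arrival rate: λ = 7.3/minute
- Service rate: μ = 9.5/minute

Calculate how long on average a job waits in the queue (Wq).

First, compute utilization: ρ = λ/μ = 7.3/9.5 = 0.7684
For M/M/1: Wq = λ/(μ(μ-λ))
Wq = 7.3/(9.5 × (9.5-7.3))
Wq = 7.3/(9.5 × 2.20)
Wq = 0.3493 minutes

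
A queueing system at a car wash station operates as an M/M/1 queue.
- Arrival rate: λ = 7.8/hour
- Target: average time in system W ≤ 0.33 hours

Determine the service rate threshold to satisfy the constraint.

For M/M/1: W = 1/(μ-λ)
Need W ≤ 0.33, so 1/(μ-λ) ≤ 0.33
μ - λ ≥ 1/0.33 = 3.0303
μ ≥ 7.8 + 3.0303 = 10.8303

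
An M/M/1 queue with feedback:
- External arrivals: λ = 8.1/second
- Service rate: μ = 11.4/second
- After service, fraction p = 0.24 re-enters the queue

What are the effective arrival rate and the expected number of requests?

Effective arrival rate: λ_eff = λ/(1-p) = 8.1/(1-0.24) = 8.1/0.76 = 10.65789
ρ = λ_eff/μ = 10.65789/11.4 = 0.934903
L = ρ/(1-ρ) = 0.934903/(1-0.934903) = 14.3617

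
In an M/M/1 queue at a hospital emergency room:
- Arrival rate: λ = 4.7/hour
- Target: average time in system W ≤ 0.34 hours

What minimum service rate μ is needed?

For M/M/1: W = 1/(μ-λ)
Need W ≤ 0.34, so 1/(μ-λ) ≤ 0.34
μ - λ ≥ 1/0.34 = 2.9412
μ ≥ 4.7 + 2.9412 = 7.6412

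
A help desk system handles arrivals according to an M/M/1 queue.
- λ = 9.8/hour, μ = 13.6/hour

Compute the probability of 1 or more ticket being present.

ρ = λ/μ = 9.8/13.6 = 0.7206
P(N ≥ n) = ρⁿ
P(N ≥ 1) = 0.7206^1
P(N ≥ 1) = 0.7206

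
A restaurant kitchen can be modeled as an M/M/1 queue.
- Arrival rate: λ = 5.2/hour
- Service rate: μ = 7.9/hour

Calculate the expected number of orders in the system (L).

ρ = λ/μ = 5.2/7.9 = 0.6582
For M/M/1: L = λ/(μ-λ)
L = 5.2/(7.9-5.2) = 5.2/2.70
L = 1.9259 orders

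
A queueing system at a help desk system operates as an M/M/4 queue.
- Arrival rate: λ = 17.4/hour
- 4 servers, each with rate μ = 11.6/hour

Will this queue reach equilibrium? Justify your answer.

Stability requires ρ = λ/(cμ) < 1
ρ = 17.4/(4 × 11.6) = 17.4/46.40 = 0.3750
Since 0.3750 < 1, the system is STABLE.
The servers are busy 37.50% of the time.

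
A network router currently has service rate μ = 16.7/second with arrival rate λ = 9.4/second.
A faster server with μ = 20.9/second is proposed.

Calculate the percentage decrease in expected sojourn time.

System 1: ρ₁ = 9.4/16.7 = 0.5629, W₁ = 1/(16.7-9.4) = 0.13699
System 2: ρ₂ = 9.4/20.9 = 0.4498, W₂ = 1/(20.9-9.4) = 0.086957
Improvement: (W₁-W₂)/W₁ = (0.13699-0.086957)/0.13699 = 36.52%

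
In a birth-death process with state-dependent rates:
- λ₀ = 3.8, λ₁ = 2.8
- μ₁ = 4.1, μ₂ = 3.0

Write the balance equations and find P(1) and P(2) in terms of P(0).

Balance equations:
State 0: λ₀P₀ = μ₁P₁ → P₁ = (λ₀/μ₁)P₀ = (3.8/4.1)P₀ = 0.9268P₀
State 1: P₂ = (λ₀λ₁)/(μ₁μ₂)P₀ = (3.8×2.8)/(4.1×3.0)P₀ = 0.8650P₀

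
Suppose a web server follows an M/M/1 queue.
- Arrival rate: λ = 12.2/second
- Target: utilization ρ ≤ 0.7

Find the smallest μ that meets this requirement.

ρ = λ/μ, so μ = λ/ρ
μ ≥ 12.2/0.7 = 17.4286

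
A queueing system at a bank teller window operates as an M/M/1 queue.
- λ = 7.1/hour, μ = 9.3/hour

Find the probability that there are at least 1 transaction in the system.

ρ = λ/μ = 7.1/9.3 = 0.7634
P(N ≥ n) = ρⁿ
P(N ≥ 1) = 0.7634^1
P(N ≥ 1) = 0.7634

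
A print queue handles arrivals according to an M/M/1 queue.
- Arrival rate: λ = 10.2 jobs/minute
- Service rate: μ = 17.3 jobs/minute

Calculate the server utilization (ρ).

Server utilization: ρ = λ/μ
ρ = 10.2/17.3 = 0.5896
The server is busy 58.96% of the time.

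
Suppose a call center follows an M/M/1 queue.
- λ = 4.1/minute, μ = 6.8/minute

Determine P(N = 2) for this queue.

ρ = λ/μ = 4.1/6.8 = 0.6029
P(n) = (1-ρ)ρⁿ
P(2) = (1-0.6029) × 0.6029^2
P(2) = 0.3971 × 0.3635
P(2) = 0.1443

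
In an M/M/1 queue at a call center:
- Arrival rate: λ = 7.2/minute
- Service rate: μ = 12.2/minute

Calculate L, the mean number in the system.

ρ = λ/μ = 7.2/12.2 = 0.5902
For M/M/1: L = λ/(μ-λ)
L = 7.2/(12.2-7.2) = 7.2/5.00
L = 1.4400 calls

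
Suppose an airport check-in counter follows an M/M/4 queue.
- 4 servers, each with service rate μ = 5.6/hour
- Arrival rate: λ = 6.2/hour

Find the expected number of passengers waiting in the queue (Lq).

Traffic intensity: ρ = λ/(cμ) = 6.2/(4×5.6) = 0.2768
Since ρ = 0.2768 < 1, system is stable.
Offered load a = λ/μ = cρ = 6.2/5.6 = 1.1071
P₀ = [ Σₙ₌₀^3 aⁿ/n! + a^4/(4!(1-ρ)) ]⁻¹
Σ = a^0/0! + a^1/1! + a^2/2! + a^3/3! = 1.0000 + 1.1071 + 0.6129 + 0.2262 = 2.9462
a^4/(4!(1-ρ)) = 1.5025/(24 × 0.72321) = 0.08656
P₀ = 1/(2.9462 + 0.08656) = 0.3297
Lq = P₀·a^4·ρ / (4!(1-ρ)²) = 0.3297 × 1.5025 × 0.2768 / (24 × 0.5230) = 0.01092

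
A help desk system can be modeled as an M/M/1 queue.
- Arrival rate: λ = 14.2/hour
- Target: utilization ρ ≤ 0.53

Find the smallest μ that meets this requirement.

ρ = λ/μ, so μ = λ/ρ
μ ≥ 14.2/0.53 = 26.7925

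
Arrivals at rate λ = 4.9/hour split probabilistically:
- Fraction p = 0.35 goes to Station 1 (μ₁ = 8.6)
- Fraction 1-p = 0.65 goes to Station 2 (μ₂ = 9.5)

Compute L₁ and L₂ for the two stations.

Effective rates: λ₁ = 4.9×0.35 = 1.715, λ₂ = 4.9×0.65 = 3.185
Station 1: ρ₁ = 1.715/8.6 = 0.1994, L₁ = ρ₁/(1-ρ₁) = 0.1994/(1-0.1994) = 0.2491
Station 2: ρ₂ = 3.185/9.5 = 0.3353, L₂ = ρ₂/(1-ρ₂) = 0.3353/(1-0.3353) = 0.5044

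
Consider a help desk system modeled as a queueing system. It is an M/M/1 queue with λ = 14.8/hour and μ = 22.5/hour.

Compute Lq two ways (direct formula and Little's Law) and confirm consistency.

Method 1 (direct): Lq = λ²/(μ(μ-λ)) = 219.04/(22.5 × 7.70) = 1.2643

Method 2 (Little's Law):
W = 1/(μ-λ) = 1/7.70 = 0.12987
Wq = W - 1/μ = 0.12987 - 0.044444 = 0.085426
Lq = λWq = 14.8 × 0.085426 = 1.2643 ✔ (matches Method 1)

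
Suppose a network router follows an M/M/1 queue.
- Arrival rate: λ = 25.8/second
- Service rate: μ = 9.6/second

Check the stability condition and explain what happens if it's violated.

Stability requires ρ = λ/(cμ) < 1
ρ = 25.8/(1 × 9.6) = 25.8/9.60 = 2.6875
Since 2.6875 ≥ 1, the system is UNSTABLE.
Queue grows without bound. Need μ > λ = 25.8.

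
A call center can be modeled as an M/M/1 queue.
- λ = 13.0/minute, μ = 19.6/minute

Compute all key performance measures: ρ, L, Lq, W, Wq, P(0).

Step 1: ρ = λ/μ = 13.0/19.6 = 0.6633
Step 2: L = λ/(μ-λ) = 13.0/6.60 = 1.9697
Step 3: Lq = λ²/(μ(μ-λ)) = 169.00/(19.6×6.60) = 1.3064
Step 4: W = 1/(μ-λ) = 1/6.60 = 0.151515
Step 5: Wq = λ/(μ(μ-λ)) = 13.0/(19.6×6.60) = 0.1005
Step 6: P(0) = 1-ρ = 0.3367
Verify: L = λW = 13.0×0.151515 = 1.9697 ✔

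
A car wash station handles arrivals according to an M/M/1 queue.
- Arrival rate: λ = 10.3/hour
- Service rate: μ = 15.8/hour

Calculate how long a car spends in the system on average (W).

First, compute utilization: ρ = λ/μ = 10.3/15.8 = 0.6519
For M/M/1: W = 1/(μ-λ)
W = 1/(15.8-10.3) = 1/5.50
W = 0.1818 hours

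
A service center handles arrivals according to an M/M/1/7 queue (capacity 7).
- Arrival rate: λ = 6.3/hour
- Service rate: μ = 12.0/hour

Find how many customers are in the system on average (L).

ρ = λ/μ = 6.3/12.0 = 0.5250
P₀ = (1-ρ)/(1-ρ^(K+1)) = (1-0.5250)/(1-0.5250^8) = 0.4750/0.9942 = 0.4778
P_K = P₀×ρ^K = 0.47776 × 0.5250^7 = 0.47776 × 0.010993 = 0.005252
L = ρ[1 - (K+1)ρ^K + Kρ^(K+1)] / [(1-ρ)(1-ρ^(K+1))]
L = 0.5250 × (1 - 8×0.01099 + 7×0.005771) / ((1 - 0.5250) × (1 - 0.005771)) = 1.0588 customers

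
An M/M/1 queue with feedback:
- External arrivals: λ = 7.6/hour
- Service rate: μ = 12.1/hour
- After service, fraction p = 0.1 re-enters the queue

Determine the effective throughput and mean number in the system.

Effective arrival rate: λ_eff = λ/(1-p) = 7.6/(1-0.1) = 7.6/0.90 = 8.44444
ρ = λ_eff/μ = 8.44444/12.1 = 0.697888
L = ρ/(1-ρ) = 0.697888/(1-0.697888) = 2.3100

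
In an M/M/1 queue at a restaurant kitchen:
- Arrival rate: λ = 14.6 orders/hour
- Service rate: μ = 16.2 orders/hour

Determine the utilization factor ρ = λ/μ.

Server utilization: ρ = λ/μ
ρ = 14.6/16.2 = 0.9012
The server is busy 90.12% of the time.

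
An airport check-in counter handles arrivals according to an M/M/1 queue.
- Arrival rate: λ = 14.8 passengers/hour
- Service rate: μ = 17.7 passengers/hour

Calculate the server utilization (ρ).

Server utilization: ρ = λ/μ
ρ = 14.8/17.7 = 0.8362
The server is busy 83.62% of the time.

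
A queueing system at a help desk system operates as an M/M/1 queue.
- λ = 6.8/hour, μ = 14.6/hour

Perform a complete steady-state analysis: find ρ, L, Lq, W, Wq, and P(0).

Step 1: ρ = λ/μ = 6.8/14.6 = 0.4658
Step 2: L = λ/(μ-λ) = 6.8/7.80 = 0.8718
Step 3: Lq = λ²/(μ(μ-λ)) = 46.24/(14.6×7.80) = 0.4060
Step 4: W = 1/(μ-λ) = 1/7.80 = 0.1282
Step 5: Wq = λ/(μ(μ-λ)) = 6.8/(14.6×7.80) = 0.05971
Step 6: P(0) = 1-ρ = 0.5342
Verify: L = λW = 6.8×0.1282 = 0.8718 ✔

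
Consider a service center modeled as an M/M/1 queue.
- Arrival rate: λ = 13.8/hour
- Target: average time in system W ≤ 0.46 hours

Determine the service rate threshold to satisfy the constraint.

For M/M/1: W = 1/(μ-λ)
Need W ≤ 0.46, so 1/(μ-λ) ≤ 0.46
μ - λ ≥ 1/0.46 = 2.1739
μ ≥ 13.8 + 2.1739 = 15.9739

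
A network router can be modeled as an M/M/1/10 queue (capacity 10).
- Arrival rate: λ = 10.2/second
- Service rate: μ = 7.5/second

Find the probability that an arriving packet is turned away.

ρ = λ/μ = 10.2/7.5 = 1.3600
P₀ = (1-ρ)/(1-ρ^(K+1)) = (1-1.3600)/(1-1.3600^11) = -0.3600/-28.4393 = 0.01266
P_K = P₀×ρ^K = 0.01266 × 1.3600^10 = 0.01266 × 21.6466 = 0.2740
Blocking probability = 27.40%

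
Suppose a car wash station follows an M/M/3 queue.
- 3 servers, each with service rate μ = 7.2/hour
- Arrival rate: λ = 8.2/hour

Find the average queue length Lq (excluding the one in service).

Traffic intensity: ρ = λ/(cμ) = 8.2/(3×7.2) = 0.3796
Since ρ = 0.3796 < 1, system is stable.
Offered load a = λ/μ = cρ = 8.2/7.2 = 1.1389
P₀ = [ Σₙ₌₀^2 aⁿ/n! + a^3/(3!(1-ρ)) ]⁻¹
Σ = a^0/0! + a^1/1! + a^2/2! = 1.0000 + 1.1389 + 0.6485 = 2.7874
a^3/(3!(1-ρ)) = 1.4772/(6 × 0.62037) = 0.3969
P₀ = 1/(2.7874 + 0.3969) = 0.3140
Lq = P₀·a^3·ρ / (3!(1-ρ)²) = 0.31404 × 1.4772 × 0.37963 / (6 × 0.38486) = 0.07627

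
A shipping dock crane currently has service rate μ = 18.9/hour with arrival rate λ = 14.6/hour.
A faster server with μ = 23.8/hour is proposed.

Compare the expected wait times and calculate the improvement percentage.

System 1: ρ₁ = 14.6/18.9 = 0.7725, W₁ = 1/(18.9-14.6) = 0.23256
System 2: ρ₂ = 14.6/23.8 = 0.6134, W₂ = 1/(23.8-14.6) = 0.10870
Improvement: (W₁-W₂)/W₁ = (0.23256-0.10870)/0.23256 = 53.26%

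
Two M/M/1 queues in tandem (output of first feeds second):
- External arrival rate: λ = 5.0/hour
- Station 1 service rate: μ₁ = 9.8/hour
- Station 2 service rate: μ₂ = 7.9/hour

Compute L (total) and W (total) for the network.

By Jackson's theorem, each station behaves as independent M/M/1.
Station 1: ρ₁ = 5.0/9.8 = 0.5102, L₁ = ρ₁/(1-ρ₁) = λ/(μ₁-λ) = 5.0/4.80 = 1.0417
Station 2: ρ₂ = 5.0/7.9 = 0.6329, L₂ = ρ₂/(1-ρ₂) = λ/(μ₂-λ) = 5.0/2.90 = 1.7241
Total: L = L₁ + L₂ = 1.0417 + 1.7241 = 2.7658
W = L/λ = 2.7658/5.0 = 0.5532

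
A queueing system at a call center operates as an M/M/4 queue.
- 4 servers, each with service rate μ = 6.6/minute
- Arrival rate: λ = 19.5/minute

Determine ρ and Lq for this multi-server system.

Traffic intensity: ρ = λ/(cμ) = 19.5/(4×6.6) = 0.7386
Since ρ = 0.7386 < 1, system is stable.
Offered load a = λ/μ = cρ = 19.5/6.6 = 2.9545
P₀ = [ Σₙ₌₀^3 aⁿ/n! + a^4/(4!(1-ρ)) ]⁻¹
Σ = a^0/0! + a^1/1! + a^2/2! + a^3/3! = 1.00000 + 2.95455 + 4.36467 + 4.29854 = 12.6178
a^4/(4!(1-ρ)) = 76.2014/(24 × 0.261364) = 12.1480
P₀ = 1/(12.6178 + 12.1480) = 0.04038
Lq = P₀·a^4·ρ / (4!(1-ρ)²) = 0.040378 × 76.2014 × 0.73864 / (24 × 0.068311) = 1.3862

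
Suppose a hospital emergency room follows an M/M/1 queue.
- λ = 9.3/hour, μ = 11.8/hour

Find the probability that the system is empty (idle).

ρ = λ/μ = 9.3/11.8 = 0.7881
P(0) = 1 - ρ = 1 - 0.7881 = 0.2119
The server is idle 21.19% of the time.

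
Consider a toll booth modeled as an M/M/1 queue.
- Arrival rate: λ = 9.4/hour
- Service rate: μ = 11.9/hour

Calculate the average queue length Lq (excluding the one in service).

ρ = λ/μ = 9.4/11.9 = 0.7899
For M/M/1: Lq = λ²/(μ(μ-λ))
Lq = 88.36/(11.9 × 2.50)
Lq = 2.9701 vehicles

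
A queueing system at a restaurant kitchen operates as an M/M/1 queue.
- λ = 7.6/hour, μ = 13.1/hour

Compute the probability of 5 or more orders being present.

ρ = λ/μ = 7.6/13.1 = 0.58015
P(N ≥ n) = ρⁿ
P(N ≥ 5) = 0.58015^5
P(N ≥ 5) = 0.06572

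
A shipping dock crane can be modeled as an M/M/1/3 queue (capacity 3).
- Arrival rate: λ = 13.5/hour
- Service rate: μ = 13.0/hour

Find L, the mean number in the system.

ρ = λ/μ = 13.5/13.0 = 1.0385
P₀ = (1-ρ)/(1-ρ^(K+1)) = (1-1.0385)/(1-1.0385^4) = -0.038500/-0.16312 = 0.2360
P_K = P₀×ρ^K = 0.2360 × 1.0385^3 = 0.2360 × 1.1200 = 0.2643
L = ρ[1 - (K+1)ρ^K + Kρ^(K+1)] / [(1-ρ)(1-ρ^(K+1))]
L = 1.0385 × (1 - 4×1.1200038 + 3×1.1631240) / ((1 - 1.0385) × (1 - 1.1631240)) = 1.5472 containers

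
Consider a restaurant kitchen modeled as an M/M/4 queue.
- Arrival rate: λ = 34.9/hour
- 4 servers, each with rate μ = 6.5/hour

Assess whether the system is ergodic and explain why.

Stability requires ρ = λ/(cμ) < 1
ρ = 34.9/(4 × 6.5) = 34.9/26.00 = 1.3423
Since 1.3423 ≥ 1, the system is UNSTABLE.
Need c > λ/μ = 34.9/6.5 = 5.37.
Minimum servers needed: c = 6.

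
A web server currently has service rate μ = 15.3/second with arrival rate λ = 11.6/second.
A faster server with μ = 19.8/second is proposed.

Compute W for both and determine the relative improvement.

System 1: ρ₁ = 11.6/15.3 = 0.7582, W₁ = 1/(15.3-11.6) = 0.27027
System 2: ρ₂ = 11.6/19.8 = 0.5859, W₂ = 1/(19.8-11.6) = 0.12195
Improvement: (W₁-W₂)/W₁ = (0.27027-0.12195)/0.27027 = 54.88%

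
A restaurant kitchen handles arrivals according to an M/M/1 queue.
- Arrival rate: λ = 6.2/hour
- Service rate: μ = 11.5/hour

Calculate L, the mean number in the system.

ρ = λ/μ = 6.2/11.5 = 0.5391
For M/M/1: L = λ/(μ-λ)
L = 6.2/(11.5-6.2) = 6.2/5.30
L = 1.1698 orders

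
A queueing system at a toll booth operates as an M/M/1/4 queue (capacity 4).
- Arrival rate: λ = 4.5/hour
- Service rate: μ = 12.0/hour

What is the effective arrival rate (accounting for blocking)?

ρ = λ/μ = 4.5/12.0 = 0.3750
P₀ = (1-ρ)/(1-ρ^(K+1)) = (1-0.3750)/(1-0.3750^5) = 0.6250/0.9926 = 0.6297
P_K = P₀×ρ^K = 0.62967 × 0.3750^4 = 0.62967 × 0.019775 = 0.01245
λ_eff = λ(1-P_K) = 4.5 × (1 - 0.01245) = 4.5 × 0.98755 = 4.4440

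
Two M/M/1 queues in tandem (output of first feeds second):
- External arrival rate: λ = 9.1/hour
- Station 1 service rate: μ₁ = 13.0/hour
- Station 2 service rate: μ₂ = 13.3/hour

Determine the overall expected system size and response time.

By Jackson's theorem, each station behaves as independent M/M/1.
Station 1: ρ₁ = 9.1/13.0 = 0.7000, L₁ = ρ₁/(1-ρ₁) = λ/(μ₁-λ) = 9.1/3.90 = 2.3333
Station 2: ρ₂ = 9.1/13.3 = 0.6842, L₂ = ρ₂/(1-ρ₂) = λ/(μ₂-λ) = 9.1/4.20 = 2.1667
Total: L = L₁ + L₂ = 2.3333 + 2.1667 = 4.5000
W = L/λ = 4.5000/9.1 = 0.4945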